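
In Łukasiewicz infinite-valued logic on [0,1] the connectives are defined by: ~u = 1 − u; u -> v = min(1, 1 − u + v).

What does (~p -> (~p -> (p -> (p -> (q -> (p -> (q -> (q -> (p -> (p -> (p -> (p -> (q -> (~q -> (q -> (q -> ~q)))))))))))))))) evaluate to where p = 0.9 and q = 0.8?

1.00

~p: Łukasiewicz ¬ gives 1 − 0.9 = 0.1
~p: Łukasiewicz ¬ gives 1 − 0.9 = 0.1
~q: Łukasiewicz ¬ gives 1 − 0.8 = 0.2
~q: Łukasiewicz ¬ gives 1 − 0.8 = 0.2
(q -> ~q): min(1, 1 − 0.8 + 0.2) = 0.4
(q -> (q -> ~q)): min(1, 1 − 0.8 + 0.4) = 0.6
(~q -> (q -> (q -> ~q))): min(1, 1 − 0.2 + 0.6) = 1
(q -> (~q -> (q -> (q -> ~q)))): min(1, 1 − 0.8 + 1) = 1
(p -> (q -> (~q -> (q -> (q -> ~q))))): min(1, 1 − 0.9 + 1) = 1
(p -> (p -> (q -> (~q -> (q -> (q -> ~q)))))): min(1, 1 − 0.9 + 1) = 1
(p -> (p -> (p -> (q -> (~q -> (q -> (q -> ~q))))))): min(1, 1 − 0.9 + 1) = 1
(p -> (p -> (p -> (p -> (q -> (~q -> (q -> (q -> ~q)))))))): min(1, 1 − 0.9 + 1) = 1
(q -> (p -> (p -> (p -> (p -> (q -> (~q -> (q -> (q -> ~q))))))))): min(1, 1 − 0.8 + 1) = 1
(q -> (q -> (p -> (p -> (p -> (p -> (q -> (~q -> (q -> (q -> ~q)))))))))): min(1, 1 − 0.8 + 1) = 1
(p -> (q -> (q -> (p -> (p -> (p -> (p -> (q -> (~q -> (q -> (q -> ~q))))))))))): min(1, 1 − 0.9 + 1) = 1
(q -> (p -> (q -> (q -> (p -> (p -> (p -> (p -> (q -> (~q -> (q -> (q -> ~q)))))))))))): min(1, 1 − 0.8 + 1) = 1
(p -> (q -> (p -> (q -> (q -> (p -> (p -> (p -> (p -> (q -> (~q -> (q -> (q -> ~q))))))))))))): min(1, 1 − 0.9 + 1) = 1
(p -> (p -> (q -> (p -> (q -> (q -> (p -> (p -> (p -> (p -> (q -> (~q -> (q -> (q -> ~q)))))))))))))): min(1, 1 − 0.9 + 1) = 1
(~p -> (p -> (p -> (q -> (p -> (q -> (q -> (p -> (p -> (p -> (p -> (q -> (~q -> (q -> (q -> ~q))))))))))))))): min(1, 1 − 0.1 + 1) = 1
(~p -> (~p -> (p -> (p -> (q -> (p -> (q -> (q -> (p -> (p -> (p -> (p -> (q -> (~q -> (q -> (q -> ~q)))))))))))))))): min(1, 1 − 0.1 + 1) = 1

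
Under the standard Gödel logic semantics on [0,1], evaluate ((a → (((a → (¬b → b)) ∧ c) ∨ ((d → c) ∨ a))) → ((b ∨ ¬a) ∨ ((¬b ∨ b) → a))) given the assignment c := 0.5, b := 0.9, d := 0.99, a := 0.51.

¬b: Gödel ¬ of 0.9 = 0 (operand ≠ 0)
(¬b → b): 0 ≤ 0.9, so result = 1
(a → (¬b → b)): 0.51 ≤ 1, so result = 1
((a → (¬b → b)) ∧ c) = min(1, 0.5) = 0.5
(d → c): 0.99 > 0.5, so result = 0.5
((d → c) ∨ a) = max(0.5, 0.51) = 0.51
(((a → (¬b → b)) ∧ c) ∨ ((d → c) ∨ a)) = max(0.5, 0.51) = 0.51
(a → (((a → (¬b → b)) ∧ c) ∨ ((d → c) ∨ a))): 0.51 ≤ 0.51, so result = 1
¬a: Gödel ¬ of 0.51 = 0 (operand ≠ 0)
(b ∨ ¬a) = max(0.9, 0) = 0.9
¬b: Gödel ¬ of 0.9 = 0 (operand ≠ 0)
(¬b ∨ b) = max(0, 0.9) = 0.9
((¬b ∨ b) → a): 0.9 > 0.51, so result = 0.51
((b ∨ ¬a) ∨ ((¬b ∨ b) → a)) = max(0.9, 0.51) = 0.9
((a → (((a → (¬b → b)) ∧ c) ∨ ((d → c) ∨ a))) → ((b ∨ ¬a) ∨ ((¬b ∨ b) → a))): 1 > 0.9, so result = 0.9

0.90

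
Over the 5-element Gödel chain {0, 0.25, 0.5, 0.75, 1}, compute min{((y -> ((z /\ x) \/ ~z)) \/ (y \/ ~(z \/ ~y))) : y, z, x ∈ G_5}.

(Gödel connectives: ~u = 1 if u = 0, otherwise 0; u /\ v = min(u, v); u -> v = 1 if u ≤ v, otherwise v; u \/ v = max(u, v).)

0.25

The minimum is attained at y = 0.25, z = 0.25, x = 0:
  (z /\ x) = min(0.25, 0) = 0
  ~z: Gödel ¬ of 0.25 = 0 (operand ≠ 0)
  ((z /\ x) \/ ~z) = max(0, 0) = 0
  (y -> ((z /\ x) \/ ~z)): 0.25 > 0, so result = 0
  ~y: Gödel ¬ of 0.25 = 0 (operand ≠ 0)
  (z \/ ~y) = max(0.25, 0) = 0.25
  ~(z \/ ~y): Gödel ¬ of 0.25 = 0 (operand ≠ 0)
  (y \/ ~(z \/ ~y)) = max(0.25, 0) = 0.25
  ((y -> ((z /\ x) \/ ~z)) \/ (y \/ ~(z \/ ~y))) = max(0, 0.25) = 0.25
Checking all 125 assignments confirms none give a value below 0.25.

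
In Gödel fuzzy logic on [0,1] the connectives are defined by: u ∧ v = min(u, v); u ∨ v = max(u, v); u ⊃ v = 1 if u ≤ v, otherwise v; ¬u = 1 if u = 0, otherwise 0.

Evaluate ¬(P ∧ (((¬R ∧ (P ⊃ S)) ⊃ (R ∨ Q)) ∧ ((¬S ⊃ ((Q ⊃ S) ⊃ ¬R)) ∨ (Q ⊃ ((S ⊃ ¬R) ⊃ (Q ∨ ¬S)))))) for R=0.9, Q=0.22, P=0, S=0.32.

1.00

¬R: Gödel ¬ of 0.9 = 0 (operand ≠ 0)
(P ⊃ S): 0 ≤ 0.32, so result = 1
(¬R ∧ (P ⊃ S)) = min(0, 1) = 0
(R ∨ Q) = max(0.9, 0.22) = 0.9
((¬R ∧ (P ⊃ S)) ⊃ (R ∨ Q)): 0 ≤ 0.9, so result = 1
¬S: Gödel ¬ of 0.32 = 0 (operand ≠ 0)
(Q ⊃ S): 0.22 ≤ 0.32, so result = 1
¬R: Gödel ¬ of 0.9 = 0 (operand ≠ 0)
((Q ⊃ S) ⊃ ¬R): 1 > 0, so result = 0
(¬S ⊃ ((Q ⊃ S) ⊃ ¬R)): 0 ≤ 0, so result = 1
¬R: Gödel ¬ of 0.9 = 0 (operand ≠ 0)
(S ⊃ ¬R): 0.32 > 0, so result = 0
¬S: Gödel ¬ of 0.32 = 0 (operand ≠ 0)
(Q ∨ ¬S) = max(0.22, 0) = 0.22
((S ⊃ ¬R) ⊃ (Q ∨ ¬S)): 0 ≤ 0.22, so result = 1
(Q ⊃ ((S ⊃ ¬R) ⊃ (Q ∨ ¬S))): 0.22 ≤ 1, so result = 1
((¬S ⊃ ((Q ⊃ S) ⊃ ¬R)) ∨ (Q ⊃ ((S ⊃ ¬R) ⊃ (Q ∨ ¬S)))) = max(1, 1) = 1
(((¬R ∧ (P ⊃ S)) ⊃ (R ∨ Q)) ∧ ((¬S ⊃ ((Q ⊃ S) ⊃ ¬R)) ∨ (Q ⊃ ((S ⊃ ¬R) ⊃ (Q ∨ ¬S))))) = min(1, 1) = 1
(P ∧ (((¬R ∧ (P ⊃ S)) ⊃ (R ∨ Q)) ∧ ((¬S ⊃ ((Q ⊃ S) ⊃ ¬R)) ∨ (Q ⊃ ((S ⊃ ¬R) ⊃ (Q ∨ ¬S)))))) = min(0, 1) = 0
¬(P ∧ (((¬R ∧ (P ⊃ S)) ⊃ (R ∨ Q)) ∧ ((¬S ⊃ ((Q ⊃ S) ⊃ ¬R)) ∨ (Q ⊃ ((S ⊃ ¬R) ⊃ (Q ∨ ¬S)))))): Gödel ¬ of 0 = 1 (operand is 0)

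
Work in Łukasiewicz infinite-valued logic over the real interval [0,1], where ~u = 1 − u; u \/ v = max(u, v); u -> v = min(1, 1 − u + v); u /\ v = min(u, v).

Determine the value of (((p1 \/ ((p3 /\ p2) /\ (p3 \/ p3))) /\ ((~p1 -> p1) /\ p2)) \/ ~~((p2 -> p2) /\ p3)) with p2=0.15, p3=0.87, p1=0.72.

(p3 /\ p2) = min(0.87, 0.15) = 0.15
(p3 \/ p3) = max(0.87, 0.87) = 0.87
((p3 /\ p2) /\ (p3 \/ p3)) = min(0.15, 0.87) = 0.15
(p1 \/ ((p3 /\ p2) /\ (p3 \/ p3))) = max(0.72, 0.15) = 0.72
~p1: Łukasiewicz ¬ gives 1 − 0.72 = 0.28
(~p1 -> p1): min(1, 1 − 0.28 + 0.72) = 1
((~p1 -> p1) /\ p2) = min(1, 0.15) = 0.15
((p1 \/ ((p3 /\ p2) /\ (p3 \/ p3))) /\ ((~p1 -> p1) /\ p2)) = min(0.72, 0.15) = 0.15
(p2 -> p2): min(1, 1 − 0.15 + 0.15) = 1
((p2 -> p2) /\ p3) = min(1, 0.87) = 0.87
~((p2 -> p2) /\ p3): Łukasiewicz ¬ gives 1 − 0.87 = 0.13
~~((p2 -> p2) /\ p3): Łukasiewicz ¬ gives 1 − 0.13 = 0.87
(((p1 \/ ((p3 /\ p2) /\ (p3 \/ p3))) /\ ((~p1 -> p1) /\ p2)) \/ ~~((p2 -> p2) /\ p3)) = max(0.15, 0.87) = 0.87

0.87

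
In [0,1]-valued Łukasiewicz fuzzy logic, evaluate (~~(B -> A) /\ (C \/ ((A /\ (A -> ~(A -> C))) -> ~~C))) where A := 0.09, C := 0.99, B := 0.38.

0.71

(B -> A): min(1, 1 − 0.38 + 0.09) = 0.71
~(B -> A): Łukasiewicz ¬ gives 1 − 0.71 = 0.29
~~(B -> A): Łukasiewicz ¬ gives 1 − 0.29 = 0.71
(A -> C): min(1, 1 − 0.09 + 0.99) = 1
~(A -> C): Łukasiewicz ¬ gives 1 − 1 = 0
(A -> ~(A -> C)): min(1, 1 − 0.09 + 0) = 0.91
(A /\ (A -> ~(A -> C))) = min(0.09, 0.91) = 0.09
~C: Łukasiewicz ¬ gives 1 − 0.99 = 0.01
~~C: Łukasiewicz ¬ gives 1 − 0.01 = 0.99
((A /\ (A -> ~(A -> C))) -> ~~C): min(1, 1 − 0.09 + 0.99) = 1
(C \/ ((A /\ (A -> ~(A -> C))) -> ~~C)) = max(0.99, 1) = 1
(~~(B -> A) /\ (C \/ ((A /\ (A -> ~(A -> C))) -> ~~C))) = min(0.71, 1) = 0.71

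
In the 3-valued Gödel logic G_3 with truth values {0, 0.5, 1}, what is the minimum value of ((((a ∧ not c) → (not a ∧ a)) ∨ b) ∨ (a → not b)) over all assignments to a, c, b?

0.50

The minimum is attained at a = 0.5, c = 0, b = 0.5:
  not c: Gödel ¬ of 0 = 1 (operand is 0)
  (a ∧ not c) = min(0.5, 1) = 0.5
  not a: Gödel ¬ of 0.5 = 0 (operand ≠ 0)
  (not a ∧ a) = min(0, 0.5) = 0
  ((a ∧ not c) → (not a ∧ a)): 0.5 > 0, so result = 0
  (((a ∧ not c) → (not a ∧ a)) ∨ b) = max(0, 0.5) = 0.5
  not b: Gödel ¬ of 0.5 = 0 (operand ≠ 0)
  (a → not b): 0.5 > 0, so result = 0
  ((((a ∧ not c) → (not a ∧ a)) ∨ b) ∨ (a → not b)) = max(0.5, 0) = 0.5
Checking all 27 assignments confirms none give a value below 0.50.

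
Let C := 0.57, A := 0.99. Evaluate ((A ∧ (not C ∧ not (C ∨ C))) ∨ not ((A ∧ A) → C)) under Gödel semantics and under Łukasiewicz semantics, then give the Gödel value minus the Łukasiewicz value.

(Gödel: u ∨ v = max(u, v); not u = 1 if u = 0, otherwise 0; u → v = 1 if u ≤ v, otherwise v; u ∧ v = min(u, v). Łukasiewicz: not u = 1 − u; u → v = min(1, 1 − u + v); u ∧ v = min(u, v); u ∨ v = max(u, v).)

Gödel evaluation:
  not C: Gödel ¬ of 0.57 = 0 (operand ≠ 0)
  (C ∨ C) = max(0.57, 0.57) = 0.57
  not (C ∨ C): Gödel ¬ of 0.57 = 0 (operand ≠ 0)
  (not C ∧ not (C ∨ C)) = min(0, 0) = 0
  (A ∧ (not C ∧ not (C ∨ C))) = min(0.99, 0) = 0
  (A ∧ A) = min(0.99, 0.99) = 0.99
  ((A ∧ A) → C): 0.99 > 0.57, so result = 0.57
  not ((A ∧ A) → C): Gödel ¬ of 0.57 = 0 (operand ≠ 0)
  ((A ∧ (not C ∧ not (C ∨ C))) ∨ not ((A ∧ A) → C)) = max(0, 0) = 0
  Gödel value = 0
Łukasiewicz evaluation:
  not C: Łukasiewicz ¬ gives 1 − 0.57 = 0.43
  (C ∨ C) = max(0.57, 0.57) = 0.57
  not (C ∨ C): Łukasiewicz ¬ gives 1 − 0.57 = 0.43
  (not C ∧ not (C ∨ C)) = min(0.43, 0.43) = 0.43
  (A ∧ (not C ∧ not (C ∨ C))) = min(0.99, 0.43) = 0.43
  (A ∧ A) = min(0.99, 0.99) = 0.99
  ((A ∧ A) → C): min(1, 1 − 0.99 + 0.57) = 0.58
  not ((A ∧ A) → C): Łukasiewicz ¬ gives 1 − 0.58 = 0.42
  ((A ∧ (not C ∧ not (C ∨ C))) ∨ not ((A ∧ A) → C)) = max(0.43, 0.42) = 0.43
  Łukasiewicz value = 0.43
Difference: 0 − 0.43 = -0.43

-0.43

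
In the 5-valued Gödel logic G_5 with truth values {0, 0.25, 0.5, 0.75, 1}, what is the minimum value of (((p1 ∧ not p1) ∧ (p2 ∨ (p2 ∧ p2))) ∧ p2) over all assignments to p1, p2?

The minimum is attained at p1 = 0, p2 = 0:
  not p1: Gödel ¬ of 0 = 1 (operand is 0)
  (p1 ∧ not p1) = min(0, 1) = 0
  (p2 ∧ p2) = min(0, 0) = 0
  (p2 ∨ (p2 ∧ p2)) = max(0, 0) = 0
  ((p1 ∧ not p1) ∧ (p2 ∨ (p2 ∧ p2))) = min(0, 0) = 0
  (((p1 ∧ not p1) ∧ (p2 ∨ (p2 ∧ p2))) ∧ p2) = min(0, 0) = 0
Checking all 25 assignments confirms none give a value below 0.00.

0.00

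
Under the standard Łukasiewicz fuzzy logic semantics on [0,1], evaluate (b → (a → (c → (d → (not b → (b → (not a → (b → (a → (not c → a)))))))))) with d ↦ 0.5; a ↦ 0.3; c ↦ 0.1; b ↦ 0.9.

1.00

not b: Łukasiewicz ¬ gives 1 − 0.9 = 0.1
not a: Łukasiewicz ¬ gives 1 − 0.3 = 0.7
not c: Łukasiewicz ¬ gives 1 − 0.1 = 0.9
(not c → a): min(1, 1 − 0.9 + 0.3) = 0.4
(a → (not c → a)): min(1, 1 − 0.3 + 0.4) = 1
(b → (a → (not c → a))): min(1, 1 − 0.9 + 1) = 1
(not a → (b → (a → (not c → a)))): min(1, 1 − 0.7 + 1) = 1
(b → (not a → (b → (a → (not c → a))))): min(1, 1 − 0.9 + 1) = 1
(not b → (b → (not a → (b → (a → (not c → a)))))): min(1, 1 − 0.1 + 1) = 1
(d → (not b → (b → (not a → (b → (a → (not c → a))))))): min(1, 1 − 0.5 + 1) = 1
(c → (d → (not b → (b → (not a → (b → (a → (not c → a)))))))): min(1, 1 − 0.1 + 1) = 1
(a → (c → (d → (not b → (b → (not a → (b → (a → (not c → a))))))))): min(1, 1 − 0.3 + 1) = 1
(b → (a → (c → (d → (not b → (b → (not a → (b → (a → (not c → a)))))))))): min(1, 1 − 0.9 + 1) = 1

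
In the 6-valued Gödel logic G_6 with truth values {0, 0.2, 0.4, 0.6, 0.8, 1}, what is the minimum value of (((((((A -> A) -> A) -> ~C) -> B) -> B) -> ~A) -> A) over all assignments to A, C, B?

0.00

The minimum is attained at A = 0, C = 0, B = 0:
  (A -> A): 0 ≤ 0, so result = 1
  ((A -> A) -> A): 1 > 0, so result = 0
  ~C: Gödel ¬ of 0 = 1 (operand is 0)
  (((A -> A) -> A) -> ~C): 0 ≤ 1, so result = 1
  ((((A -> A) -> A) -> ~C) -> B): 1 > 0, so result = 0
  (((((A -> A) -> A) -> ~C) -> B) -> B): 0 ≤ 0, so result = 1
  ~A: Gödel ¬ of 0 = 1 (operand is 0)
  ((((((A -> A) -> A) -> ~C) -> B) -> B) -> ~A): 1 ≤ 1, so result = 1
  (((((((A -> A) -> A) -> ~C) -> B) -> B) -> ~A) -> A): 1 > 0, so result = 0
Checking all 216 assignments confirms none give a value below 0.00.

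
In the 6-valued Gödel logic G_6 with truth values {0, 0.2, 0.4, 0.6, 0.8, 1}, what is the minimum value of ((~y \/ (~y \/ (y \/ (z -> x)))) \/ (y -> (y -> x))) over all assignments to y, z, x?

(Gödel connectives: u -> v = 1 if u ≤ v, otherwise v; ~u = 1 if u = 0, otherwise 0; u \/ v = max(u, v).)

The minimum is attained at y = 0.2, z = 0.2, x = 0:
  ~y: Gödel ¬ of 0.2 = 0 (operand ≠ 0)
  ~y: Gödel ¬ of 0.2 = 0 (operand ≠ 0)
  (z -> x): 0.2 > 0, so result = 0
  (y \/ (z -> x)) = max(0.2, 0) = 0.2
  (~y \/ (y \/ (z -> x))) = max(0, 0.2) = 0.2
  (~y \/ (~y \/ (y \/ (z -> x)))) = max(0, 0.2) = 0.2
  (y -> x): 0.2 > 0, so result = 0
  (y -> (y -> x)): 0.2 > 0, so result = 0
  ((~y \/ (~y \/ (y \/ (z -> x)))) \/ (y -> (y -> x))) = max(0.2, 0) = 0.2
Checking all 216 assignments confirms none give a value below 0.20.

0.20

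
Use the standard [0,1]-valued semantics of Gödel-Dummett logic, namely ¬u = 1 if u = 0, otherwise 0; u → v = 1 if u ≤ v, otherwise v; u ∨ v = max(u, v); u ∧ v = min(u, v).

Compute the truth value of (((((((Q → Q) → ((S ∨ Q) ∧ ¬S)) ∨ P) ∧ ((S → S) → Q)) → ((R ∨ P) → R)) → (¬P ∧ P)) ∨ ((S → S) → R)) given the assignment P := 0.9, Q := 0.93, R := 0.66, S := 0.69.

(Q → Q): 0.93 ≤ 0.93, so result = 1
(S ∨ Q) = max(0.69, 0.93) = 0.93
¬S: Gödel ¬ of 0.69 = 0 (operand ≠ 0)
((S ∨ Q) ∧ ¬S) = min(0.93, 0) = 0
((Q → Q) → ((S ∨ Q) ∧ ¬S)): 1 > 0, so result = 0
(((Q → Q) → ((S ∨ Q) ∧ ¬S)) ∨ P) = max(0, 0.9) = 0.9
(S → S): 0.69 ≤ 0.69, so result = 1
((S → S) → Q): 1 > 0.93, so result = 0.93
((((Q → Q) → ((S ∨ Q) ∧ ¬S)) ∨ P) ∧ ((S → S) → Q)) = min(0.9, 0.93) = 0.9
(R ∨ P) = max(0.66, 0.9) = 0.9
((R ∨ P) → R): 0.9 > 0.66, so result = 0.66
(((((Q → Q) → ((S ∨ Q) ∧ ¬S)) ∨ P) ∧ ((S → S) → Q)) → ((R ∨ P) → R)): 0.9 > 0.66, so result = 0.66
¬P: Gödel ¬ of 0.9 = 0 (operand ≠ 0)
(¬P ∧ P) = min(0, 0.9) = 0
((((((Q → Q) → ((S ∨ Q) ∧ ¬S)) ∨ P) ∧ ((S → S) → Q)) → ((R ∨ P) → R)) → (¬P ∧ P)): 0.66 > 0, so result = 0
(S → S): 0.69 ≤ 0.69, so result = 1
((S → S) → R): 1 > 0.66, so result = 0.66
(((((((Q → Q) → ((S ∨ Q) ∧ ¬S)) ∨ P) ∧ ((S → S) → Q)) → ((R ∨ P) → R)) → (¬P ∧ P)) ∨ ((S → S) → R)) = max(0, 0.66) = 0.66

0.66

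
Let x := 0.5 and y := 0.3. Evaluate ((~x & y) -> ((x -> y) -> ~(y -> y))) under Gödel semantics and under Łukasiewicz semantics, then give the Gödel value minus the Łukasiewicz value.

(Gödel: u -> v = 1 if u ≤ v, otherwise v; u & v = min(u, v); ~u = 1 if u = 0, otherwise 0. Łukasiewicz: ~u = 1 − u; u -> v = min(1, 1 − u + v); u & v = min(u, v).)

0.10

Gödel evaluation:
  ~x: Gödel ¬ of 0.5 = 0 (operand ≠ 0)
  (~x & y) = min(0, 0.3) = 0
  (x -> y): 0.5 > 0.3, so result = 0.3
  (y -> y): 0.3 ≤ 0.3, so result = 1
  ~(y -> y): Gödel ¬ of 1 = 0 (operand ≠ 0)
  ((x -> y) -> ~(y -> y)): 0.3 > 0, so result = 0
  ((~x & y) -> ((x -> y) -> ~(y -> y))): 0 ≤ 0, so result = 1
  Gödel value = 1
Łukasiewicz evaluation:
  ~x: Łukasiewicz ¬ gives 1 − 0.5 = 0.5
  (~x & y) = min(0.5, 0.3) = 0.3
  (x -> y): min(1, 1 − 0.5 + 0.3) = 0.8
  (y -> y): min(1, 1 − 0.3 + 0.3) = 1
  ~(y -> y): Łukasiewicz ¬ gives 1 − 1 = 0
  ((x -> y) -> ~(y -> y)): min(1, 1 − 0.8 + 0) = 0.2
  ((~x & y) -> ((x -> y) -> ~(y -> y))): min(1, 1 − 0.3 + 0.2) = 0.9
  Łukasiewicz value = 0.9
Difference: 1 − 0.9 = 0.10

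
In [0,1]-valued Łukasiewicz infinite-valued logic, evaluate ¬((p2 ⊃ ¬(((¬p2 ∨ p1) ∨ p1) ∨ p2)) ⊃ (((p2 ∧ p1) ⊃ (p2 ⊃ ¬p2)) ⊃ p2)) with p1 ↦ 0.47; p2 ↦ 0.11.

0.89

¬p2: Łukasiewicz ¬ gives 1 − 0.11 = 0.89
(¬p2 ∨ p1) = max(0.89, 0.47) = 0.89
((¬p2 ∨ p1) ∨ p1) = max(0.89, 0.47) = 0.89
(((¬p2 ∨ p1) ∨ p1) ∨ p2) = max(0.89, 0.11) = 0.89
¬(((¬p2 ∨ p1) ∨ p1) ∨ p2): Łukasiewicz ¬ gives 1 − 0.89 = 0.11
(p2 ⊃ ¬(((¬p2 ∨ p1) ∨ p1) ∨ p2)): min(1, 1 − 0.11 + 0.11) = 1
(p2 ∧ p1) = min(0.11, 0.47) = 0.11
¬p2: Łukasiewicz ¬ gives 1 − 0.11 = 0.89
(p2 ⊃ ¬p2): min(1, 1 − 0.11 + 0.89) = 1
((p2 ∧ p1) ⊃ (p2 ⊃ ¬p2)): min(1, 1 − 0.11 + 1) = 1
(((p2 ∧ p1) ⊃ (p2 ⊃ ¬p2)) ⊃ p2): min(1, 1 − 1 + 0.11) = 0.11
((p2 ⊃ ¬(((¬p2 ∨ p1) ∨ p1) ∨ p2)) ⊃ (((p2 ∧ p1) ⊃ (p2 ⊃ ¬p2)) ⊃ p2)): min(1, 1 − 1 + 0.11) = 0.11
¬((p2 ⊃ ¬(((¬p2 ∨ p1) ∨ p1) ∨ p2)) ⊃ (((p2 ∧ p1) ⊃ (p2 ⊃ ¬p2)) ⊃ p2)): Łukasiewicz ¬ gives 1 − 0.11 = 0.89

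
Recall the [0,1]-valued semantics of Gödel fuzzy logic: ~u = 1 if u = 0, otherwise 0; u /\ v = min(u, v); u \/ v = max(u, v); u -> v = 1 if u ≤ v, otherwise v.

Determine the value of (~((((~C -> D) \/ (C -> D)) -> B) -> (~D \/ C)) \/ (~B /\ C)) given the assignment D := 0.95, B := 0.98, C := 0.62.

~C: Gödel ¬ of 0.62 = 0 (operand ≠ 0)
(~C -> D): 0 ≤ 0.95, so result = 1
(C -> D): 0.62 ≤ 0.95, so result = 1
((~C -> D) \/ (C -> D)) = max(1, 1) = 1
(((~C -> D) \/ (C -> D)) -> B): 1 > 0.98, so result = 0.98
~D: Gödel ¬ of 0.95 = 0 (operand ≠ 0)
(~D \/ C) = max(0, 0.62) = 0.62
((((~C -> D) \/ (C -> D)) -> B) -> (~D \/ C)): 0.98 > 0.62, so result = 0.62
~((((~C -> D) \/ (C -> D)) -> B) -> (~D \/ C)): Gödel ¬ of 0.62 = 0 (operand ≠ 0)
~B: Gödel ¬ of 0.98 = 0 (operand ≠ 0)
(~B /\ C) = min(0, 0.62) = 0
(~((((~C -> D) \/ (C -> D)) -> B) -> (~D \/ C)) \/ (~B /\ C)) = max(0, 0) = 0

0.00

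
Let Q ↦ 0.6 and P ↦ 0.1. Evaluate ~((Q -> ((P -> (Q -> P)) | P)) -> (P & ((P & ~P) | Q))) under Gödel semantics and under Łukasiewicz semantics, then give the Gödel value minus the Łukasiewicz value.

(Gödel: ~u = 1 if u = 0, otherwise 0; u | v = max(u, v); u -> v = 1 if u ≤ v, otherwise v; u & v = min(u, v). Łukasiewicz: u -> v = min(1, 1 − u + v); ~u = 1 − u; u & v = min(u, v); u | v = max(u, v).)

Gödel evaluation:
  (Q -> P): 0.6 > 0.1, so result = 0.1
  (P -> (Q -> P)): 0.1 ≤ 0.1, so result = 1
  ((P -> (Q -> P)) | P) = max(1, 0.1) = 1
  (Q -> ((P -> (Q -> P)) | P)): 0.6 ≤ 1, so result = 1
  ~P: Gödel ¬ of 0.1 = 0 (operand ≠ 0)
  (P & ~P) = min(0.1, 0) = 0
  ((P & ~P) | Q) = max(0, 0.6) = 0.6
  (P & ((P & ~P) | Q)) = min(0.1, 0.6) = 0.1
  ((Q -> ((P -> (Q -> P)) | P)) -> (P & ((P & ~P) | Q))): 1 > 0.1, so result = 0.1
  ~((Q -> ((P -> (Q -> P)) | P)) -> (P & ((P & ~P) | Q))): Gödel ¬ of 0.1 = 0 (operand ≠ 0)
  Gödel value = 0
Łukasiewicz evaluation:
  (Q -> P): min(1, 1 − 0.6 + 0.1) = 0.5
  (P -> (Q -> P)): min(1, 1 − 0.1 + 0.5) = 1
  ((P -> (Q -> P)) | P) = max(1, 0.1) = 1
  (Q -> ((P -> (Q -> P)) | P)): min(1, 1 − 0.6 + 1) = 1
  ~P: Łukasiewicz ¬ gives 1 − 0.1 = 0.9
  (P & ~P) = min(0.1, 0.9) = 0.1
  ((P & ~P) | Q) = max(0.1, 0.6) = 0.6
  (P & ((P & ~P) | Q)) = min(0.1, 0.6) = 0.1
  ((Q -> ((P -> (Q -> P)) | P)) -> (P & ((P & ~P) | Q))): min(1, 1 − 1 + 0.1) = 0.1
  ~((Q -> ((P -> (Q -> P)) | P)) -> (P & ((P & ~P) | Q))): Łukasiewicz ¬ gives 1 − 0.1 = 0.9
  Łukasiewicz value = 0.9
Difference: 0 − 0.9 = -0.90

-0.90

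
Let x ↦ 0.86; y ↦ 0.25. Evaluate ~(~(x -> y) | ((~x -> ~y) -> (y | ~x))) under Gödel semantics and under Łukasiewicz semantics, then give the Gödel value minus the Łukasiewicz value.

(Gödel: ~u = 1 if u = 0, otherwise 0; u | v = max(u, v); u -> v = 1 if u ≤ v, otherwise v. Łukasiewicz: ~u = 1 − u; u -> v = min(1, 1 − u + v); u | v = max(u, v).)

Gödel evaluation:
  (x -> y): 0.86 > 0.25, so result = 0.25
  ~(x -> y): Gödel ¬ of 0.25 = 0 (operand ≠ 0)
  ~x: Gödel ¬ of 0.86 = 0 (operand ≠ 0)
  ~y: Gödel ¬ of 0.25 = 0 (operand ≠ 0)
  (~x -> ~y): 0 ≤ 0, so result = 1
  ~x: Gödel ¬ of 0.86 = 0 (operand ≠ 0)
  (y | ~x) = max(0.25, 0) = 0.25
  ((~x -> ~y) -> (y | ~x)): 1 > 0.25, so result = 0.25
  (~(x -> y) | ((~x -> ~y) -> (y | ~x))) = max(0, 0.25) = 0.25
  ~(~(x -> y) | ((~x -> ~y) -> (y | ~x))): Gödel ¬ of 0.25 = 0 (operand ≠ 0)
  Gödel value = 0
Łukasiewicz evaluation:
  (x -> y): min(1, 1 − 0.86 + 0.25) = 0.39
  ~(x -> y): Łukasiewicz ¬ gives 1 − 0.39 = 0.61
  ~x: Łukasiewicz ¬ gives 1 − 0.86 = 0.14
  ~y: Łukasiewicz ¬ gives 1 − 0.25 = 0.75
  (~x -> ~y): min(1, 1 − 0.14 + 0.75) = 1
  ~x: Łukasiewicz ¬ gives 1 − 0.86 = 0.14
  (y | ~x) = max(0.25, 0.14) = 0.25
  ((~x -> ~y) -> (y | ~x)): min(1, 1 − 1 + 0.25) = 0.25
  (~(x -> y) | ((~x -> ~y) -> (y | ~x))) = max(0.61, 0.25) = 0.61
  ~(~(x -> y) | ((~x -> ~y) -> (y | ~x))): Łukasiewicz ¬ gives 1 − 0.61 = 0.39
  Łukasiewicz value = 0.39
Difference: 0 − 0.39 = -0.39

-0.39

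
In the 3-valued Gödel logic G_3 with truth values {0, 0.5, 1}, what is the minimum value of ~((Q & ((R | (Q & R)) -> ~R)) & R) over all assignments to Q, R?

1.00

Every assignment gives 1. For instance at Q = 0, R = 0:
  (Q & R) = min(0, 0) = 0
  (R | (Q & R)) = max(0, 0) = 0
  ~R: Gödel ¬ of 0 = 1 (operand is 0)
  ((R | (Q & R)) -> ~R): 0 ≤ 1, so result = 1
  (Q & ((R | (Q & R)) -> ~R)) = min(0, 1) = 0
  ((Q & ((R | (Q & R)) -> ~R)) & R) = min(0, 0) = 0
  ~((Q & ((R | (Q & R)) -> ~R)) & R): Gödel ¬ of 0 = 1 (operand is 0)
All 9 assignments give value 1 — the formula is a G_3-tautology.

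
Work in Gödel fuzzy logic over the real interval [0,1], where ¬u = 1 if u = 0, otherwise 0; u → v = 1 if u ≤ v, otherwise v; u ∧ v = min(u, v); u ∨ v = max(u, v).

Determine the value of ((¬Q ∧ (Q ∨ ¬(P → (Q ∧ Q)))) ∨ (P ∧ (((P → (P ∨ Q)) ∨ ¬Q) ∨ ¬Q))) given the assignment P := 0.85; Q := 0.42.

¬Q: Gödel ¬ of 0.42 = 0 (operand ≠ 0)
(Q ∧ Q) = min(0.42, 0.42) = 0.42
(P → (Q ∧ Q)): 0.85 > 0.42, so result = 0.42
¬(P → (Q ∧ Q)): Gödel ¬ of 0.42 = 0 (operand ≠ 0)
(Q ∨ ¬(P → (Q ∧ Q))) = max(0.42, 0) = 0.42
(¬Q ∧ (Q ∨ ¬(P → (Q ∧ Q)))) = min(0, 0.42) = 0
(P ∨ Q) = max(0.85, 0.42) = 0.85
(P → (P ∨ Q)): 0.85 ≤ 0.85, so result = 1
¬Q: Gödel ¬ of 0.42 = 0 (operand ≠ 0)
((P → (P ∨ Q)) ∨ ¬Q) = max(1, 0) = 1
¬Q: Gödel ¬ of 0.42 = 0 (operand ≠ 0)
(((P → (P ∨ Q)) ∨ ¬Q) ∨ ¬Q) = max(1, 0) = 1
(P ∧ (((P → (P ∨ Q)) ∨ ¬Q) ∨ ¬Q)) = min(0.85, 1) = 0.85
((¬Q ∧ (Q ∨ ¬(P → (Q ∧ Q)))) ∨ (P ∧ (((P → (P ∨ Q)) ∨ ¬Q) ∨ ¬Q))) = max(0, 0.85) = 0.85

0.85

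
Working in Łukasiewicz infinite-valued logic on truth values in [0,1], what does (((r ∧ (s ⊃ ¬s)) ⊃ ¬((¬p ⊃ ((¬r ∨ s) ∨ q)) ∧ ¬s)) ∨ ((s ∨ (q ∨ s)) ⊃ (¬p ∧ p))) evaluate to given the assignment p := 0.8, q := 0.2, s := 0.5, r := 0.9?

0.70

¬s: Łukasiewicz ¬ gives 1 − 0.5 = 0.5
(s ⊃ ¬s): min(1, 1 − 0.5 + 0.5) = 1
(r ∧ (s ⊃ ¬s)) = min(0.9, 1) = 0.9
¬p: Łukasiewicz ¬ gives 1 − 0.8 = 0.2
¬r: Łukasiewicz ¬ gives 1 − 0.9 = 0.1
(¬r ∨ s) = max(0.1, 0.5) = 0.5
((¬r ∨ s) ∨ q) = max(0.5, 0.2) = 0.5
(¬p ⊃ ((¬r ∨ s) ∨ q)): min(1, 1 − 0.2 + 0.5) = 1
¬s: Łukasiewicz ¬ gives 1 − 0.5 = 0.5
((¬p ⊃ ((¬r ∨ s) ∨ q)) ∧ ¬s) = min(1, 0.5) = 0.5
¬((¬p ⊃ ((¬r ∨ s) ∨ q)) ∧ ¬s): Łukasiewicz ¬ gives 1 − 0.5 = 0.5
((r ∧ (s ⊃ ¬s)) ⊃ ¬((¬p ⊃ ((¬r ∨ s) ∨ q)) ∧ ¬s)): min(1, 1 − 0.9 + 0.5) = 0.6
(q ∨ s) = max(0.2, 0.5) = 0.5
(s ∨ (q ∨ s)) = max(0.5, 0.5) = 0.5
¬p: Łukasiewicz ¬ gives 1 − 0.8 = 0.2
(¬p ∧ p) = min(0.2, 0.8) = 0.2
((s ∨ (q ∨ s)) ⊃ (¬p ∧ p)): min(1, 1 − 0.5 + 0.2) = 0.7
(((r ∧ (s ⊃ ¬s)) ⊃ ¬((¬p ⊃ ((¬r ∨ s) ∨ q)) ∧ ¬s)) ∨ ((s ∨ (q ∨ s)) ⊃ (¬p ∧ p))) = max(0.6, 0.7) = 0.7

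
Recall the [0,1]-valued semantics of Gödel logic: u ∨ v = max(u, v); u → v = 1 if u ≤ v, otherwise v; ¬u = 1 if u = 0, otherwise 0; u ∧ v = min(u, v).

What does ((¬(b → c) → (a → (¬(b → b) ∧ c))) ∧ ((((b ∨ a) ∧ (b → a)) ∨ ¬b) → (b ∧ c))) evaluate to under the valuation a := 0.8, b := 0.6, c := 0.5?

0.50

(b → c): 0.6 > 0.5, so result = 0.5
¬(b → c): Gödel ¬ of 0.5 = 0 (operand ≠ 0)
(b → b): 0.6 ≤ 0.6, so result = 1
¬(b → b): Gödel ¬ of 1 = 0 (operand ≠ 0)
(¬(b → b) ∧ c) = min(0, 0.5) = 0
(a → (¬(b → b) ∧ c)): 0.8 > 0, so result = 0
(¬(b → c) → (a → (¬(b → b) ∧ c))): 0 ≤ 0, so result = 1
(b ∨ a) = max(0.6, 0.8) = 0.8
(b → a): 0.6 ≤ 0.8, so result = 1
((b ∨ a) ∧ (b → a)) = min(0.8, 1) = 0.8
¬b: Gödel ¬ of 0.6 = 0 (operand ≠ 0)
(((b ∨ a) ∧ (b → a)) ∨ ¬b) = max(0.8, 0) = 0.8
(b ∧ c) = min(0.6, 0.5) = 0.5
((((b ∨ a) ∧ (b → a)) ∨ ¬b) → (b ∧ c)): 0.8 > 0.5, so result = 0.5
((¬(b → c) → (a → (¬(b → b) ∧ c))) ∧ ((((b ∨ a) ∧ (b → a)) ∨ ¬b) → (b ∧ c))) = min(1, 0.5) = 0.5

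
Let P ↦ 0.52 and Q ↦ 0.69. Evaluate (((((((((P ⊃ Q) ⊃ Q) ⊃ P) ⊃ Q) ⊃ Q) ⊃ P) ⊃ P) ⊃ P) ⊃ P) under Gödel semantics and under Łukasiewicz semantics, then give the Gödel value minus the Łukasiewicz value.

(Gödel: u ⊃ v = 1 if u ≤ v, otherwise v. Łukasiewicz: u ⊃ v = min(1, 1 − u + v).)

Gödel evaluation:
  (P ⊃ Q): 0.52 ≤ 0.69, so result = 1
  ((P ⊃ Q) ⊃ Q): 1 > 0.69, so result = 0.69
  (((P ⊃ Q) ⊃ Q) ⊃ P): 0.69 > 0.52, so result = 0.52
  ((((P ⊃ Q) ⊃ Q) ⊃ P) ⊃ Q): 0.52 ≤ 0.69, so result = 1
  (((((P ⊃ Q) ⊃ Q) ⊃ P) ⊃ Q) ⊃ Q): 1 > 0.69, so result = 0.69
  ((((((P ⊃ Q) ⊃ Q) ⊃ P) ⊃ Q) ⊃ Q) ⊃ P): 0.69 > 0.52, so result = 0.52
  (((((((P ⊃ Q) ⊃ Q) ⊃ P) ⊃ Q) ⊃ Q) ⊃ P) ⊃ P): 0.52 ≤ 0.52, so result = 1
  ((((((((P ⊃ Q) ⊃ Q) ⊃ P) ⊃ Q) ⊃ Q) ⊃ P) ⊃ P) ⊃ P): 1 > 0.52, so result = 0.52
  (((((((((P ⊃ Q) ⊃ Q) ⊃ P) ⊃ Q) ⊃ Q) ⊃ P) ⊃ P) ⊃ P) ⊃ P): 0.52 ≤ 0.52, so result = 1
  Gödel value = 1
Łukasiewicz evaluation:
  (P ⊃ Q): min(1, 1 − 0.52 + 0.69) = 1
  ((P ⊃ Q) ⊃ Q): min(1, 1 − 1 + 0.69) = 0.69
  (((P ⊃ Q) ⊃ Q) ⊃ P): min(1, 1 − 0.69 + 0.52) = 0.83
  ((((P ⊃ Q) ⊃ Q) ⊃ P) ⊃ Q): min(1, 1 − 0.83 + 0.69) = 0.86
  (((((P ⊃ Q) ⊃ Q) ⊃ P) ⊃ Q) ⊃ Q): min(1, 1 − 0.86 + 0.69) = 0.83
  ((((((P ⊃ Q) ⊃ Q) ⊃ P) ⊃ Q) ⊃ Q) ⊃ P): min(1, 1 − 0.83 + 0.52) = 0.69
  (((((((P ⊃ Q) ⊃ Q) ⊃ P) ⊃ Q) ⊃ Q) ⊃ P) ⊃ P): min(1, 1 − 0.69 + 0.52) = 0.83
  ((((((((P ⊃ Q) ⊃ Q) ⊃ P) ⊃ Q) ⊃ Q) ⊃ P) ⊃ P) ⊃ P): min(1, 1 − 0.83 + 0.52) = 0.69
  (((((((((P ⊃ Q) ⊃ Q) ⊃ P) ⊃ Q) ⊃ Q) ⊃ P) ⊃ P) ⊃ P) ⊃ P): min(1, 1 − 0.69 + 0.52) = 0.83
  Łukasiewicz value = 0.83
Difference: 1 − 0.83 = 0.17

0.17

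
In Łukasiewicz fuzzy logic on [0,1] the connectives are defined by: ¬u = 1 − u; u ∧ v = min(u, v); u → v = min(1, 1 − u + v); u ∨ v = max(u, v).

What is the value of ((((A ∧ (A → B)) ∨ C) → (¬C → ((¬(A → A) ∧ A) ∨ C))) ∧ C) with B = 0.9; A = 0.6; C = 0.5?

(A → B): min(1, 1 − 0.6 + 0.9) = 1
(A ∧ (A → B)) = min(0.6, 1) = 0.6
((A ∧ (A → B)) ∨ C) = max(0.6, 0.5) = 0.6
¬C: Łukasiewicz ¬ gives 1 − 0.5 = 0.5
(A → A): min(1, 1 − 0.6 + 0.6) = 1
¬(A → A): Łukasiewicz ¬ gives 1 − 1 = 0
(¬(A → A) ∧ A) = min(0, 0.6) = 0
((¬(A → A) ∧ A) ∨ C) = max(0, 0.5) = 0.5
(¬C → ((¬(A → A) ∧ A) ∨ C)): min(1, 1 − 0.5 + 0.5) = 1
(((A ∧ (A → B)) ∨ C) → (¬C → ((¬(A → A) ∧ A) ∨ C))): min(1, 1 − 0.6 + 1) = 1
((((A ∧ (A → B)) ∨ C) → (¬C → ((¬(A → A) ∧ A) ∨ C))) ∧ C) = min(1, 0.5) = 0.5

0.50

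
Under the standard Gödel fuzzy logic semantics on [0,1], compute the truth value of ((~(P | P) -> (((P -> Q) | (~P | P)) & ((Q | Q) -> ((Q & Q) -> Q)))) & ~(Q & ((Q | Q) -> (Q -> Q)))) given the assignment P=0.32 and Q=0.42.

0.00

(P | P) = max(0.32, 0.32) = 0.32
~(P | P): Gödel ¬ of 0.32 = 0 (operand ≠ 0)
(P -> Q): 0.32 ≤ 0.42, so result = 1
~P: Gödel ¬ of 0.32 = 0 (operand ≠ 0)
(~P | P) = max(0, 0.32) = 0.32
((P -> Q) | (~P | P)) = max(1, 0.32) = 1
(Q | Q) = max(0.42, 0.42) = 0.42
(Q & Q) = min(0.42, 0.42) = 0.42
((Q & Q) -> Q): 0.42 ≤ 0.42, so result = 1
((Q | Q) -> ((Q & Q) -> Q)): 0.42 ≤ 1, so result = 1
(((P -> Q) | (~P | P)) & ((Q | Q) -> ((Q & Q) -> Q))) = min(1, 1) = 1
(~(P | P) -> (((P -> Q) | (~P | P)) & ((Q | Q) -> ((Q & Q) -> Q)))): 0 ≤ 1, so result = 1
(Q | Q) = max(0.42, 0.42) = 0.42
(Q -> Q): 0.42 ≤ 0.42, so result = 1
((Q | Q) -> (Q -> Q)): 0.42 ≤ 1, so result = 1
(Q & ((Q | Q) -> (Q -> Q))) = min(0.42, 1) = 0.42
~(Q & ((Q | Q) -> (Q -> Q))): Gödel ¬ of 0.42 = 0 (operand ≠ 0)
((~(P | P) -> (((P -> Q) | (~P | P)) & ((Q | Q) -> ((Q & Q) -> Q)))) & ~(Q & ((Q | Q) -> (Q -> Q)))) = min(1, 0) = 0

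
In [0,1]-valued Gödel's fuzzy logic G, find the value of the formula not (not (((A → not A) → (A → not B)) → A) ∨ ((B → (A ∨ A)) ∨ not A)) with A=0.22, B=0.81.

not A: Gödel ¬ of 0.22 = 0 (operand ≠ 0)
(A → not A): 0.22 > 0, so result = 0
not B: Gödel ¬ of 0.81 = 0 (operand ≠ 0)
(A → not B): 0.22 > 0, so result = 0
((A → not A) → (A → not B)): 0 ≤ 0, so result = 1
(((A → not A) → (A → not B)) → A): 1 > 0.22, so result = 0.22
not (((A → not A) → (A → not B)) → A): Gödel ¬ of 0.22 = 0 (operand ≠ 0)
(A ∨ A) = max(0.22, 0.22) = 0.22
(B → (A ∨ A)): 0.81 > 0.22, so result = 0.22
not A: Gödel ¬ of 0.22 = 0 (operand ≠ 0)
((B → (A ∨ A)) ∨ not A) = max(0.22, 0) = 0.22
(not (((A → not A) → (A → not B)) → A) ∨ ((B → (A ∨ A)) ∨ not A)) = max(0, 0.22) = 0.22
not (not (((A → not A) → (A → not B)) → A) ∨ ((B → (A ∨ A)) ∨ not A)): Gödel ¬ of 0.22 = 0 (operand ≠ 0)

0.00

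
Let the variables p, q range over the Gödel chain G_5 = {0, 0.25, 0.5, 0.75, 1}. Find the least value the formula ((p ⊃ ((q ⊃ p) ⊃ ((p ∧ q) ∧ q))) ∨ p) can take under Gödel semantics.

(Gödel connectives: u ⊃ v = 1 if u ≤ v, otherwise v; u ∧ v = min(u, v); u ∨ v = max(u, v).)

The minimum is attained at p = 0.25, q = 0:
  (q ⊃ p): 0 ≤ 0.25, so result = 1
  (p ∧ q) = min(0.25, 0) = 0
  ((p ∧ q) ∧ q) = min(0, 0) = 0
  ((q ⊃ p) ⊃ ((p ∧ q) ∧ q)): 1 > 0, so result = 0
  (p ⊃ ((q ⊃ p) ⊃ ((p ∧ q) ∧ q))): 0.25 > 0, so result = 0
  ((p ⊃ ((q ⊃ p) ⊃ ((p ∧ q) ∧ q))) ∨ p) = max(0, 0.25) = 0.25
Checking all 25 assignments confirms none give a value below 0.25.

0.25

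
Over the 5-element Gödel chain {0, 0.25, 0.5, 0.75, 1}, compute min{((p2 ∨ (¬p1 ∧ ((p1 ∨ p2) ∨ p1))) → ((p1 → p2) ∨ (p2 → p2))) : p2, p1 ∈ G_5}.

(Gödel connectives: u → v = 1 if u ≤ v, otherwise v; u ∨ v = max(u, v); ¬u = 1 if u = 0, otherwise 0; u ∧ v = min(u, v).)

1.00

Every assignment gives 1. For instance at p2 = 0, p1 = 0:
  ¬p1: Gödel ¬ of 0 = 1 (operand is 0)
  (p1 ∨ p2) = max(0, 0) = 0
  ((p1 ∨ p2) ∨ p1) = max(0, 0) = 0
  (¬p1 ∧ ((p1 ∨ p2) ∨ p1)) = min(1, 0) = 0
  (p2 ∨ (¬p1 ∧ ((p1 ∨ p2) ∨ p1))) = max(0, 0) = 0
  (p1 → p2): 0 ≤ 0, so result = 1
  (p2 → p2): 0 ≤ 0, so result = 1
  ((p1 → p2) ∨ (p2 → p2)) = max(1, 1) = 1
  ((p2 ∨ (¬p1 ∧ ((p1 ∨ p2) ∨ p1))) → ((p1 → p2) ∨ (p2 → p2))): 0 ≤ 1, so result = 1
All 25 assignments give value 1 — the formula is a G_5-tautology.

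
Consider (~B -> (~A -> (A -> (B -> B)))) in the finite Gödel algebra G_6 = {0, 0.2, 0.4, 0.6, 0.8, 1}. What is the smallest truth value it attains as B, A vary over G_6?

1.00

Every assignment gives 1. For instance at B = 0, A = 0:
  ~B: Gödel ¬ of 0 = 1 (operand is 0)
  ~A: Gödel ¬ of 0 = 1 (operand is 0)
  (B -> B): 0 ≤ 0, so result = 1
  (A -> (B -> B)): 0 ≤ 1, so result = 1
  (~A -> (A -> (B -> B))): 1 ≤ 1, so result = 1
  (~B -> (~A -> (A -> (B -> B)))): 1 ≤ 1, so result = 1
All 36 assignments give value 1 — the formula is a G_6-tautology.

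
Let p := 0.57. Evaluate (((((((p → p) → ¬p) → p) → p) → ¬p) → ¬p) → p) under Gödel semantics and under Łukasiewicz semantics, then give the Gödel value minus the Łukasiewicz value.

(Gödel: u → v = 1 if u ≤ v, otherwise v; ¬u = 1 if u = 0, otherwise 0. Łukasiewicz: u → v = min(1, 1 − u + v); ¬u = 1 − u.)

Gödel evaluation:
  (p → p): 0.57 ≤ 0.57, so result = 1
  ¬p: Gödel ¬ of 0.57 = 0 (operand ≠ 0)
  ((p → p) → ¬p): 1 > 0, so result = 0
  (((p → p) → ¬p) → p): 0 ≤ 0.57, so result = 1
  ((((p → p) → ¬p) → p) → p): 1 > 0.57, so result = 0.57
  ¬p: Gödel ¬ of 0.57 = 0 (operand ≠ 0)
  (((((p → p) → ¬p) → p) → p) → ¬p): 0.57 > 0, so result = 0
  ¬p: Gödel ¬ of 0.57 = 0 (operand ≠ 0)
  ((((((p → p) → ¬p) → p) → p) → ¬p) → ¬p): 0 ≤ 0, so result = 1
  (((((((p → p) → ¬p) → p) → p) → ¬p) → ¬p) → p): 1 > 0.57, so result = 0.57
  Gödel value = 0.57
Łukasiewicz evaluation:
  (p → p): min(1, 1 − 0.57 + 0.57) = 1
  ¬p: Łukasiewicz ¬ gives 1 − 0.57 = 0.43
  ((p → p) → ¬p): min(1, 1 − 1 + 0.43) = 0.43
  (((p → p) → ¬p) → p): min(1, 1 − 0.43 + 0.57) = 1
  ((((p → p) → ¬p) → p) → p): min(1, 1 − 1 + 0.57) = 0.57
  ¬p: Łukasiewicz ¬ gives 1 − 0.57 = 0.43
  (((((p → p) → ¬p) → p) → p) → ¬p): min(1, 1 − 0.57 + 0.43) = 0.86
  ¬p: Łukasiewicz ¬ gives 1 − 0.57 = 0.43
  ((((((p → p) → ¬p) → p) → p) → ¬p) → ¬p): min(1, 1 − 0.86 + 0.43) = 0.57
  (((((((p → p) → ¬p) → p) → p) → ¬p) → ¬p) → p): min(1, 1 − 0.57 + 0.57) = 1
  Łukasiewicz value = 1
Difference: 0.57 − 1 = -0.43

-0.43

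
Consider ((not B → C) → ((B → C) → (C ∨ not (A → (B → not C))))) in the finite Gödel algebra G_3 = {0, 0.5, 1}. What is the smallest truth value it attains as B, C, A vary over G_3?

0.50

The minimum is attained at B = 0.5, C = 0.5, A = 0:
  not B: Gödel ¬ of 0.5 = 0 (operand ≠ 0)
  (not B → C): 0 ≤ 0.5, so result = 1
  (B → C): 0.5 ≤ 0.5, so result = 1
  not C: Gödel ¬ of 0.5 = 0 (operand ≠ 0)
  (B → not C): 0.5 > 0, so result = 0
  (A → (B → not C)): 0 ≤ 0, so result = 1
  not (A → (B → not C)): Gödel ¬ of 1 = 0 (operand ≠ 0)
  (C ∨ not (A → (B → not C))) = max(0.5, 0) = 0.5
  ((B → C) → (C ∨ not (A → (B → not C)))): 1 > 0.5, so result = 0.5
  ((not B → C) → ((B → C) → (C ∨ not (A → (B → not C))))): 1 > 0.5, so result = 0.5
Checking all 27 assignments confirms none give a value below 0.50.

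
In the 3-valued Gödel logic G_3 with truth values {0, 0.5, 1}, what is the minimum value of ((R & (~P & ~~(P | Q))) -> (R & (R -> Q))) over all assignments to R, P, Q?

0.50

The minimum is attained at R = 1, P = 0, Q = 0.5:
  ~P: Gödel ¬ of 0 = 1 (operand is 0)
  (P | Q) = max(0, 0.5) = 0.5
  ~(P | Q): Gödel ¬ of 0.5 = 0 (operand ≠ 0)
  ~~(P | Q): Gödel ¬ of 0 = 1 (operand is 0)
  (~P & ~~(P | Q)) = min(1, 1) = 1
  (R & (~P & ~~(P | Q))) = min(1, 1) = 1
  (R -> Q): 1 > 0.5, so result = 0.5
  (R & (R -> Q)) = min(1, 0.5) = 0.5
  ((R & (~P & ~~(P | Q))) -> (R & (R -> Q))): 1 > 0.5, so result = 0.5
Checking all 27 assignments confirms none give a value below 0.50.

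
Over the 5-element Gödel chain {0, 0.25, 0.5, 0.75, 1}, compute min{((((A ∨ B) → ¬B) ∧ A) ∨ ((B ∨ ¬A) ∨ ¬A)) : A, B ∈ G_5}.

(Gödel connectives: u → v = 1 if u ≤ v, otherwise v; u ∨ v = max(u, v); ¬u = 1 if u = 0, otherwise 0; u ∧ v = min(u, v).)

0.25

The minimum is attained at A = 0.25, B = 0:
  (A ∨ B) = max(0.25, 0) = 0.25
  ¬B: Gödel ¬ of 0 = 1 (operand is 0)
  ((A ∨ B) → ¬B): 0.25 ≤ 1, so result = 1
  (((A ∨ B) → ¬B) ∧ A) = min(1, 0.25) = 0.25
  ¬A: Gödel ¬ of 0.25 = 0 (operand ≠ 0)
  (B ∨ ¬A) = max(0, 0) = 0
  ¬A: Gödel ¬ of 0.25 = 0 (operand ≠ 0)
  ((B ∨ ¬A) ∨ ¬A) = max(0, 0) = 0
  ((((A ∨ B) → ¬B) ∧ A) ∨ ((B ∨ ¬A) ∨ ¬A)) = max(0.25, 0) = 0.25
Checking all 25 assignments confirms none give a value below 0.25.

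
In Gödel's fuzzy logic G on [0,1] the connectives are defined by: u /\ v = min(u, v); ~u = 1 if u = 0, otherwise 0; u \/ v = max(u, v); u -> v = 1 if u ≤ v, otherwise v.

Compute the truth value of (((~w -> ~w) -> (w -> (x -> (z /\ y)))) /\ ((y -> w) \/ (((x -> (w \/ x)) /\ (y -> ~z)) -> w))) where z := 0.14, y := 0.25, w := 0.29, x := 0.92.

0.14

~w: Gödel ¬ of 0.29 = 0 (operand ≠ 0)
~w: Gödel ¬ of 0.29 = 0 (operand ≠ 0)
(~w -> ~w): 0 ≤ 0, so result = 1
(z /\ y) = min(0.14, 0.25) = 0.14
(x -> (z /\ y)): 0.92 > 0.14, so result = 0.14
(w -> (x -> (z /\ y))): 0.29 > 0.14, so result = 0.14
((~w -> ~w) -> (w -> (x -> (z /\ y)))): 1 > 0.14, so result = 0.14
(y -> w): 0.25 ≤ 0.29, so result = 1
(w \/ x) = max(0.29, 0.92) = 0.92
(x -> (w \/ x)): 0.92 ≤ 0.92, so result = 1
~z: Gödel ¬ of 0.14 = 0 (operand ≠ 0)
(y -> ~z): 0.25 > 0, so result = 0
((x -> (w \/ x)) /\ (y -> ~z)) = min(1, 0) = 0
(((x -> (w \/ x)) /\ (y -> ~z)) -> w): 0 ≤ 0.29, so result = 1
((y -> w) \/ (((x -> (w \/ x)) /\ (y -> ~z)) -> w)) = max(1, 1) = 1
(((~w -> ~w) -> (w -> (x -> (z /\ y)))) /\ ((y -> w) \/ (((x -> (w \/ x)) /\ (y -> ~z)) -> w))) = min(0.14, 1) = 0.14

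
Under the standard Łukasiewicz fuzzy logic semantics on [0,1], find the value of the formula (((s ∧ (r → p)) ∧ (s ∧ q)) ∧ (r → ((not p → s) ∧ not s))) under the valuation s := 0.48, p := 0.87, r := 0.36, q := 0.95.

0.48

(r → p): min(1, 1 − 0.36 + 0.87) = 1
(s ∧ (r → p)) = min(0.48, 1) = 0.48
(s ∧ q) = min(0.48, 0.95) = 0.48
((s ∧ (r → p)) ∧ (s ∧ q)) = min(0.48, 0.48) = 0.48
not p: Łukasiewicz ¬ gives 1 − 0.87 = 0.13
(not p → s): min(1, 1 − 0.13 + 0.48) = 1
not s: Łukasiewicz ¬ gives 1 − 0.48 = 0.52
((not p → s) ∧ not s) = min(1, 0.52) = 0.52
(r → ((not p → s) ∧ not s)): min(1, 1 − 0.36 + 0.52) = 1
(((s ∧ (r → p)) ∧ (s ∧ q)) ∧ (r → ((not p → s) ∧ not s))) = min(0.48, 1) = 0.48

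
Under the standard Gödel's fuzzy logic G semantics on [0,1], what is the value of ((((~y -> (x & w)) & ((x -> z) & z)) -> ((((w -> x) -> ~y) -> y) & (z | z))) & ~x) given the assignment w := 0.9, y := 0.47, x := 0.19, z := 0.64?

~y: Gödel ¬ of 0.47 = 0 (operand ≠ 0)
(x & w) = min(0.19, 0.9) = 0.19
(~y -> (x & w)): 0 ≤ 0.19, so result = 1
(x -> z): 0.19 ≤ 0.64, so result = 1
((x -> z) & z) = min(1, 0.64) = 0.64
((~y -> (x & w)) & ((x -> z) & z)) = min(1, 0.64) = 0.64
(w -> x): 0.9 > 0.19, so result = 0.19
~y: Gödel ¬ of 0.47 = 0 (operand ≠ 0)
((w -> x) -> ~y): 0.19 > 0, so result = 0
(((w -> x) -> ~y) -> y): 0 ≤ 0.47, so result = 1
(z | z) = max(0.64, 0.64) = 0.64
((((w -> x) -> ~y) -> y) & (z | z)) = min(1, 0.64) = 0.64
(((~y -> (x & w)) & ((x -> z) & z)) -> ((((w -> x) -> ~y) -> y) & (z | z))): 0.64 ≤ 0.64, so result = 1
~x: Gödel ¬ of 0.19 = 0 (operand ≠ 0)
((((~y -> (x & w)) & ((x -> z) & z)) -> ((((w -> x) -> ~y) -> y) & (z | z))) & ~x) = min(1, 0) = 0

0.00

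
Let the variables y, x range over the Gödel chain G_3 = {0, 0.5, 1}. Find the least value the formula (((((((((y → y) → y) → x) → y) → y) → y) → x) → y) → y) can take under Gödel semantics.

The minimum is attained at y = 0.5, x = 0:
  (y → y): 0.5 ≤ 0.5, so result = 1
  ((y → y) → y): 1 > 0.5, so result = 0.5
  (((y → y) → y) → x): 0.5 > 0, so result = 0
  ((((y → y) → y) → x) → y): 0 ≤ 0.5, so result = 1
  (((((y → y) → y) → x) → y) → y): 1 > 0.5, so result = 0.5
  ((((((y → y) → y) → x) → y) → y) → y): 0.5 ≤ 0.5, so result = 1
  (((((((y → y) → y) → x) → y) → y) → y) → x): 1 > 0, so result = 0
  ((((((((y → y) → y) → x) → y) → y) → y) → x) → y): 0 ≤ 0.5, so result = 1
  (((((((((y → y) → y) → x) → y) → y) → y) → x) → y) → y): 1 > 0.5, so result = 0.5
Checking all 9 assignments confirms none give a value below 0.50.

0.50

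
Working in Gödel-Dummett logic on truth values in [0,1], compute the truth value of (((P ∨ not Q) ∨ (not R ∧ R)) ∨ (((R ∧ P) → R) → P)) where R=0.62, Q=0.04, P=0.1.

0.10

not Q: Gödel ¬ of 0.04 = 0 (operand ≠ 0)
(P ∨ not Q) = max(0.1, 0) = 0.1
not R: Gödel ¬ of 0.62 = 0 (operand ≠ 0)
(not R ∧ R) = min(0, 0.62) = 0
((P ∨ not Q) ∨ (not R ∧ R)) = max(0.1, 0) = 0.1
(R ∧ P) = min(0.62, 0.1) = 0.1
((R ∧ P) → R): 0.1 ≤ 0.62, so result = 1
(((R ∧ P) → R) → P): 1 > 0.1, so result = 0.1
(((P ∨ not Q) ∨ (not R ∧ R)) ∨ (((R ∧ P) → R) → P)) = max(0.1, 0.1) = 0.1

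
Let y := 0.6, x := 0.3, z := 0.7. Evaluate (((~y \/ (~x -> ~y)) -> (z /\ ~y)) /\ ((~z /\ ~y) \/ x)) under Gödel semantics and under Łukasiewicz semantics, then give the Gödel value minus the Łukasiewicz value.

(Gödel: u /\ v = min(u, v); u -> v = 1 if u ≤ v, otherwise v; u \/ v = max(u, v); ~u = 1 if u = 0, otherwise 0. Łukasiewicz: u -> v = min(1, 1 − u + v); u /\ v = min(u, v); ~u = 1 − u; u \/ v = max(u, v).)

-0.30

Gödel evaluation:
  ~y: Gödel ¬ of 0.6 = 0 (operand ≠ 0)
  ~x: Gödel ¬ of 0.3 = 0 (operand ≠ 0)
  ~y: Gödel ¬ of 0.6 = 0 (operand ≠ 0)
  (~x -> ~y): 0 ≤ 0, so result = 1
  (~y \/ (~x -> ~y)) = max(0, 1) = 1
  ~y: Gödel ¬ of 0.6 = 0 (operand ≠ 0)
  (z /\ ~y) = min(0.7, 0) = 0
  ((~y \/ (~x -> ~y)) -> (z /\ ~y)): 1 > 0, so result = 0
  ~z: Gödel ¬ of 0.7 = 0 (operand ≠ 0)
  ~y: Gödel ¬ of 0.6 = 0 (operand ≠ 0)
  (~z /\ ~y) = min(0, 0) = 0
  ((~z /\ ~y) \/ x) = max(0, 0.3) = 0.3
  (((~y \/ (~x -> ~y)) -> (z /\ ~y)) /\ ((~z /\ ~y) \/ x)) = min(0, 0.3) = 0
  Gödel value = 0
Łukasiewicz evaluation:
  ~y: Łukasiewicz ¬ gives 1 − 0.6 = 0.4
  ~x: Łukasiewicz ¬ gives 1 − 0.3 = 0.7
  ~y: Łukasiewicz ¬ gives 1 − 0.6 = 0.4
  (~x -> ~y): min(1, 1 − 0.7 + 0.4) = 0.7
  (~y \/ (~x -> ~y)) = max(0.4, 0.7) = 0.7
  ~y: Łukasiewicz ¬ gives 1 − 0.6 = 0.4
  (z /\ ~y) = min(0.7, 0.4) = 0.4
  ((~y \/ (~x -> ~y)) -> (z /\ ~y)): min(1, 1 − 0.7 + 0.4) = 0.7
  ~z: Łukasiewicz ¬ gives 1 − 0.7 = 0.3
  ~y: Łukasiewicz ¬ gives 1 − 0.6 = 0.4
  (~z /\ ~y) = min(0.3, 0.4) = 0.3
  ((~z /\ ~y) \/ x) = max(0.3, 0.3) = 0.3
  (((~y \/ (~x -> ~y)) -> (z /\ ~y)) /\ ((~z /\ ~y) \/ x)) = min(0.7, 0.3) = 0.3
  Łukasiewicz value = 0.3
Difference: 0 − 0.3 = -0.30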